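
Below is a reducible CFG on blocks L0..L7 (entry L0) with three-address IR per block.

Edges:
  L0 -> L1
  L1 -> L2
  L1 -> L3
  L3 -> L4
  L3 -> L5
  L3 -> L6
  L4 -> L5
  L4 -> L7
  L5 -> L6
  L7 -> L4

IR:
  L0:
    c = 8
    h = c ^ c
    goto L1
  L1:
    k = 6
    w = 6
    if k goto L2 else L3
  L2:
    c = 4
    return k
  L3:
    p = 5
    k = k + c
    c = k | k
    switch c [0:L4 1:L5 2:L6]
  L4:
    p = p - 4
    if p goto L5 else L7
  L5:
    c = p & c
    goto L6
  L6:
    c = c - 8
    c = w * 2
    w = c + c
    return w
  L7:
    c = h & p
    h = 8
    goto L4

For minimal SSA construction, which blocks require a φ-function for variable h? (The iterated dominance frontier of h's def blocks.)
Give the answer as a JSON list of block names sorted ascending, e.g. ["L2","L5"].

idom tree: L1←L0 L2←L1 L3←L1 L4←L3 L5←L3 L6←L3 L7←L4
Dom at joins:
  L4: preds {L3,L7}: {L0,L1,L3} ∩ {L0,L1,L3,L4,L7} = {L0,L1,L3}; idom=L3
  L5: preds {L3,L4}: {L0,L1,L3} ∩ {L0,L1,L3,L4} = {L0,L1,L3}; idom=L3
  L6: preds {L3,L5}: {L0,L1,L3} ∩ {L0,L1,L3,L5} = {L0,L1,L3}; idom=L3

DF derivation:
  L4←L3: walk · to L3
  L4←L7: walk L7→L4 to L3
  L5←L3: walk · to L3
  L5←L4: walk L4 to L3
  L6←L3: walk · to L3
  L6←L5: walk L5 to L3
  L0 → ∅
  L1 → ∅
  L2 → ∅
  L3 → ∅
  L4 → {L4,L5}
  L5 → {L6}
  L6 → ∅
  L7 → {L4}

φ for h: defs {L0,L7}
  DF⁺ = {L4,L5,L6}

Answer: ["L4", "L5", "L6"]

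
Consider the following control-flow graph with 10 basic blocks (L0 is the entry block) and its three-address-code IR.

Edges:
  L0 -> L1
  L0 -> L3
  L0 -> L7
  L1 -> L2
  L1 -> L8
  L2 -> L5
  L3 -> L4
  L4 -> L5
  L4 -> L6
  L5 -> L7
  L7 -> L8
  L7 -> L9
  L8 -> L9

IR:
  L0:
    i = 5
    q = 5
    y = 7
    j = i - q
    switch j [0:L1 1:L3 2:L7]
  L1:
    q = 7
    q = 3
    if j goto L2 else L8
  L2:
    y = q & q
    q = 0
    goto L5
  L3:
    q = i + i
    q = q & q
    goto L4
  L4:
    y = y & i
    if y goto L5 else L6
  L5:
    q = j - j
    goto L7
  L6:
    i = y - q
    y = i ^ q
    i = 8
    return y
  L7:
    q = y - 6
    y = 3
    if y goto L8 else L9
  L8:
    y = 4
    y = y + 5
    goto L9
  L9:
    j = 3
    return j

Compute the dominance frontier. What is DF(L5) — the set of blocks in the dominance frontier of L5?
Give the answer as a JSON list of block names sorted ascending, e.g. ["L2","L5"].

idom tree: L1←L0 L2←L1 L3←L0 L4←L3 L5←L0 L6←L4 L7←L0 L8←L0 L9←L0
Dom at joins:
  L5: preds {L2,L4}: {L0,L1,L2} ∩ {L0,L3,L4} = {L0}; idom=L0
  L7: preds {L0,L5}: {L0} ∩ {L0,L5} = {L0}; idom=L0
  L8: preds {L1,L7}: {L0,L1} ∩ {L0,L7} = {L0}; idom=L0
  L9: preds {L7,L8}: {L0,L7} ∩ {L0,L8} = {L0}; idom=L0

DF walk-up:
  L5←L2: walk L2→L1 to L0
  L5←L4: walk L4→L3 to L0
  L7←L0: walk · to L0
  L7←L5: walk L5 to L0
  L8←L1: walk L1 to L0
  L8←L7: walk L7 to L0
  L9←L7: walk L7 to L0
  L9←L8: walk L8 to L0
  DF(L0)=∅
  DF(L1)={L5,L8}
  DF(L2)={L5}
  DF(L3)={L5}
  DF(L4)={L5}
  DF(L5)={L7}
  DF(L6)=∅
  DF(L7)={L8,L9}
  DF(L8)={L9}
  DF(L9)=∅

DF(L5) = ["L7"]

Answer: ["L7"]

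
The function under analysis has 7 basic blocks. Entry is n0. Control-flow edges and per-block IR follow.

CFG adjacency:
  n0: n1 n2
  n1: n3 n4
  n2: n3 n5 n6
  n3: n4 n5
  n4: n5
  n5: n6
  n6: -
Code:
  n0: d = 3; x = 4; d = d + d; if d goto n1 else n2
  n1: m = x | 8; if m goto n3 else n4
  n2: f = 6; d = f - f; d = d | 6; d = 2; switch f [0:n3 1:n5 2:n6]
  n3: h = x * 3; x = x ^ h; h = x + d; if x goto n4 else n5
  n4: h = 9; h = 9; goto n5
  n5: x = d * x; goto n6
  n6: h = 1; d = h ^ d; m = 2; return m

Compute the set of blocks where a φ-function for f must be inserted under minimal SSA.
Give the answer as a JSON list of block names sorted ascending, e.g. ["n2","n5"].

idom tree: n1←n0 n2←n0 n3←n0 n4←n0 n5←n0 n6←n0
Dom at joins:
  n3: preds {n1,n2}: {n0,n1} ∩ {n0,n2} = {n0}; idom=n0
  n4: preds {n1,n3}: {n0,n1} ∩ {n0,n3} = {n0}; idom=n0
  n5: preds {n2,n3,n4}: {n0,n2} ∩ {n0,n3} ∩ {n0,n4} = {n0}; idom=n0
  n6: preds {n2,n5}: {n0,n2} ∩ {n0,n5} = {n0}; idom=n0

Frontier:
  join n3 pred n1: n1 stop@n0
  join n3 pred n2: n2 stop@n0
  join n4 pred n1: n1 stop@n0
  join n4 pred n3: n3 stop@n0
  join n5 pred n2: n2 stop@n0
  join n5 pred n3: n3 stop@n0
  join n5 pred n4: n4 stop@n0
  join n6 pred n2: n2 stop@n0
  join n6 pred n5: n5 stop@n0
  n0 → ∅
  n1 → {n3,n4}
  n2 → {n3,n5,n6}
  n3 → {n4,n5}
  n4 → {n5}
  n5 → {n6}
  n6 → ∅

φ for f: defs {n2}
  DF⁺ = {n3,n4,n5,n6}

Answer: ["n3", "n4", "n5", "n6"]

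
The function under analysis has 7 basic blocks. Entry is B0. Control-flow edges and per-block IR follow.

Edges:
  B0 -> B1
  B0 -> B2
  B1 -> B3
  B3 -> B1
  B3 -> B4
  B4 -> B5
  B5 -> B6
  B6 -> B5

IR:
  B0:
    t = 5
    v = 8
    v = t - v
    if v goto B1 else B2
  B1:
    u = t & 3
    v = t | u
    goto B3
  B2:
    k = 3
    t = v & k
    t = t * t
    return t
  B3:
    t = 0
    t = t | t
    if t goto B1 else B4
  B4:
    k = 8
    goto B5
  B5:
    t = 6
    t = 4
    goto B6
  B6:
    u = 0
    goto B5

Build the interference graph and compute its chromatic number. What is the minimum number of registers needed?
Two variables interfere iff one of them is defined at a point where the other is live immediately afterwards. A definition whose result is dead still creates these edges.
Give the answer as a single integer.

Answer: 2

Working:
def/use:
  B0 def {t,v} use ∅
  B1 def {u,v} use {t}
  B2 def {k,t} use {v}
  B3 def {t} use ∅
  B4 def {k} use ∅
  B5 def {t} use ∅
  B6 def {u} use ∅

Liveness:
  B0: in=∅ out={t,v}
  B1: in={t} out=∅
  B2: in={v} out=∅
  B3: in=∅ out={t}
  B4: in=∅ out=∅
  B5: in=∅ out=∅
  B6: in=∅ out=∅

Conflict graph:
  k: {v}
  t: {u,v}
  u: {t}
  v: {k,t}

Colouring:
  lower bound: {k,v} mutually conflict ⇒ χ ≥ 2
  assign k→c0 t→c0 u→c1 v→c1 — no edge inside a register ⇒ χ ≤ 2
  χ = 2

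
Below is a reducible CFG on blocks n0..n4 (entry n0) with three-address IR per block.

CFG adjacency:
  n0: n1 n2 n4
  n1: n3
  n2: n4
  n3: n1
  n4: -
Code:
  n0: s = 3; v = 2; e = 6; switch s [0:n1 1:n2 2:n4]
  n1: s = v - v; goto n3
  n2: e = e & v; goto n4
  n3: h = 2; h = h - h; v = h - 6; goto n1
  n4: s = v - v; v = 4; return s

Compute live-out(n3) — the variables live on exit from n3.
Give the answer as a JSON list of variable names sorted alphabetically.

Block summaries:
  n0: def={e,s,v} ue=∅
  n1: def={s} ue={v}
  n2: def={e} ue={e,v}
  n3: def={h,v} ue=∅
  n4: def={s,v} ue={v}

Live sets:
  n0: in=∅ out={e,v}
  n1: in={v} out=∅
  n2: in={e,v} out={v}
  n3: in=∅ out={v}
  n4: in={v} out=∅

live-out(n3) = ["v"]

Answer: ["v"]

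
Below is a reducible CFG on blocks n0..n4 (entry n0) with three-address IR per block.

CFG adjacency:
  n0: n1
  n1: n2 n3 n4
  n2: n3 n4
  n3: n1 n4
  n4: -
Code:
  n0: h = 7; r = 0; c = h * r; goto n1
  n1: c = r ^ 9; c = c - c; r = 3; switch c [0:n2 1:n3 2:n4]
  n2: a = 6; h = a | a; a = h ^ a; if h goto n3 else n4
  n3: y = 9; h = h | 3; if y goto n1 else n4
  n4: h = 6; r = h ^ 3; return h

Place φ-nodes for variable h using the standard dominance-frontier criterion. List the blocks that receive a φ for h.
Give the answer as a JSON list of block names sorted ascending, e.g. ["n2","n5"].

idom tree: n1←n0 n2←n1 n3←n1 n4←n1
Dom at joins:
  n1: preds {n0,n3}: {n0} ∩ {n0,n1,n3} = {n0}; idom=n0
  n3: preds {n1,n2}: {n0,n1} ∩ {n0,n1,n2} = {n0,n1}; idom=n1
  n4: preds {n1,n2,n3}: {n0,n1} ∩ {n0,n1,n2} ∩ {n0,n1,n3} = {n0,n1}; idom=n1

Frontier:
  join n1 pred n0: · stop@n0
  join n1 pred n3: n3→n1 stop@n0
  join n3 pred n1: · stop@n1
  join n3 pred n2: n2 stop@n1
  join n4 pred n1: · stop@n1
  join n4 pred n2: n2 stop@n1
  join n4 pred n3: n3 stop@n1
  n0 → ∅
  n1 → {n1}
  n2 → {n3,n4}
  n3 → {n1,n4}
  n4 → ∅

φ for h: defs {n0,n2,n3,n4}
  DF⁺ = {n1,n3,n4}

Answer: ["n1", "n3", "n4"]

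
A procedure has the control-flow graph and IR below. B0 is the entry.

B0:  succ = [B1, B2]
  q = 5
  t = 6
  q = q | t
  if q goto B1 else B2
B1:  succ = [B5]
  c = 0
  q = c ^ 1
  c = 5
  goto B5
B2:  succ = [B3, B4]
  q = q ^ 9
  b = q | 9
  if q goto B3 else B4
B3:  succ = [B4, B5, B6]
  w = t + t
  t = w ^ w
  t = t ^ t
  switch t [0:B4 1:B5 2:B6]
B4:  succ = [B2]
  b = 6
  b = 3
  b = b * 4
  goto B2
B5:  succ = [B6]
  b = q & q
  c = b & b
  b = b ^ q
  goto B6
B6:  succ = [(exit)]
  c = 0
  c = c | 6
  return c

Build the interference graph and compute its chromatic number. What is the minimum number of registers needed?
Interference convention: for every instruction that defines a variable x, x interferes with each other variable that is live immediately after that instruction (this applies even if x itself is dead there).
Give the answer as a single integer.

Per-block:
  B0: def={q,t} ue=∅
  B1: def={c,q} ue=∅
  B2: def={b,q} ue={q}
  B3: def={t,w} ue={t}
  B4: def={b} ue=∅
  B5: def={b,c} ue={q}
  B6: def={c} ue=∅

Liveness:
  B0 li=∅ lo={q,t}
  B1 li=∅ lo={q}
  B2 li={q,t} lo={q,t}
  B3 li={q,t} lo={q,t}
  B4 li={q,t} lo={q,t}
  B5 li={q} lo=∅
  B6 li=∅ lo=∅

Interference:
  b↔{c,q,t}
  c↔{b,q}
  q↔{b,c,t,w}
  t↔{b,q}
  w↔{q}

Chromatic number:
  clique {b,c,q} ⇒ need ≥ 3
  assign b→R1 c→R2 q→R0 t→R2 w→R1 — no edge inside a register ⇒ χ ≤ 3
  χ = 3

Answer: 3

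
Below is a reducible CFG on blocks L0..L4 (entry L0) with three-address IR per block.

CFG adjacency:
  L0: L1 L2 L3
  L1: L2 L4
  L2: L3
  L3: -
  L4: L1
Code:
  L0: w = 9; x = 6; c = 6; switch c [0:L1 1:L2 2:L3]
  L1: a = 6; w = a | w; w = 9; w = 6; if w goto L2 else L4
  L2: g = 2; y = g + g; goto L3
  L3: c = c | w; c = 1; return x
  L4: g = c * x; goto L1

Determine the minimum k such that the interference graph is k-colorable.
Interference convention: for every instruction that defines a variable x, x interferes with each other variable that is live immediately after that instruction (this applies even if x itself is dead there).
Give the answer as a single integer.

Per-block:
  L0: def={c,w,x} ue=∅
  L1: def={a,w} ue={w}
  L2: def={g,y} ue=∅
  L3: def={c} ue={c,w,x}
  L4: def={g} ue={c,x}

Backward fixpoint:
  L0: in=∅ out={c,w,x}
  L1: in={c,w,x} out={c,w,x}
  L2: in={c,w,x} out={c,w,x}
  L3: in={c,w,x} out=∅
  L4: in={c,w,x} out={c,w,x}

Conflict graph:
  a: {c,w,x}
  c: {a,g,w,x,y}
  g: {c,w,x}
  w: {a,c,g,x,y}
  x: {a,c,g,w,y}
  y: {c,w,x}

Chromatic number:
  lower bound: {a,c,w,x} mutually conflict ⇒ χ ≥ 4
  assign a→c3 c→c0 g→c3 w→c1 x→c2 y→c3 — no edge inside a register ⇒ χ ≤ 4
  χ = 4

Answer: 4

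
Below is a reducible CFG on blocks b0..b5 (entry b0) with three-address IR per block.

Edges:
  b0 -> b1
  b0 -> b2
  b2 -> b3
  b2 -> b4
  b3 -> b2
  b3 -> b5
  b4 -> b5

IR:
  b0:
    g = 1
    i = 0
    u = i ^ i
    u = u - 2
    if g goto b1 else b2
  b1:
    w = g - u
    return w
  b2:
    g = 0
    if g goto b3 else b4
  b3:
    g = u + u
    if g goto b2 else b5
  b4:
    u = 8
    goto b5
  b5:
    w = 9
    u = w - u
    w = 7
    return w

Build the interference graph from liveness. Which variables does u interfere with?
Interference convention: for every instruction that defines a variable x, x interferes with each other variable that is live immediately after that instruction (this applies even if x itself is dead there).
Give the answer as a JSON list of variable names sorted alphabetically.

Answer: ["g", "w"]

Derivation:
def/use:
  b0: def={g,i,u} ue=∅
  b1: def={w} ue={g,u}
  b2: def={g} ue=∅
  b3: def={g} ue={u}
  b4: def={u} ue=∅
  b5: def={u,w} ue={u}

Backward fixpoint:
  b0: in=∅ out={g,u}
  b1: in={g,u} out=∅
  b2: in={u} out={u}
  b3: in={u} out={u}
  b4: in=∅ out={u}
  b5: in={u} out=∅

Interfere edges:
  g↔{i,u}
  i↔{g}
  u↔{g,w}
  w↔{u}

N(u) = ["g", "w"]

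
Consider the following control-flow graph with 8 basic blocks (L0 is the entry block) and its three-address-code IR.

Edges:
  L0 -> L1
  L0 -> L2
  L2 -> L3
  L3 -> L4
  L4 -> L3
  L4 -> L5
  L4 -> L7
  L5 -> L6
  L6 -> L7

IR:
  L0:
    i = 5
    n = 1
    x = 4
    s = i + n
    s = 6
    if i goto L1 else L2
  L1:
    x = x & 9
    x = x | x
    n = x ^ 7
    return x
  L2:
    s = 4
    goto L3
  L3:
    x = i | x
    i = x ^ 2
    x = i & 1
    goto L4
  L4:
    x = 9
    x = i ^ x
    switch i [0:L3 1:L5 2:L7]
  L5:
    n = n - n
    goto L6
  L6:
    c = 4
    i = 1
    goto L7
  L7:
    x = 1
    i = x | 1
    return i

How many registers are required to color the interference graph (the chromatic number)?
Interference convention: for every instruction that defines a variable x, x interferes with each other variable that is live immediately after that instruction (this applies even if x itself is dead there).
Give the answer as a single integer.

def/use:
  L0 def {i,n,s,x} use ∅
  L1 def {n,x} use {x}
  L2 def {s} use ∅
  L3 def {i,x} use {i,x}
  L4 def {x} use {i}
  L5 def {n} use {n}
  L6 def {c,i} use ∅
  L7 def {i,x} use ∅

Liveness:
  live L0: ∅→{i,n,x}
  live L1: {x}→∅
  live L2: {i,n,x}→{i,n,x}
  live L3: {i,n,x}→{i,n}
  live L4: {i,n}→{i,n,x}
  live L5: {n}→∅
  live L6: ∅→∅
  live L7: ∅→∅

Conflict graph:
  c: ∅
  i: {n,s,x}
  n: {i,s,x}
  s: {i,n,x}
  x: {i,n,s}

Colouring:
  lower bound: {i,n,s,x} mutually conflict ⇒ χ ≥ 4
  4-colouring: R0={c,i}  R1={n}  R2={s}  R3={x}
  χ = 4

Answer: 4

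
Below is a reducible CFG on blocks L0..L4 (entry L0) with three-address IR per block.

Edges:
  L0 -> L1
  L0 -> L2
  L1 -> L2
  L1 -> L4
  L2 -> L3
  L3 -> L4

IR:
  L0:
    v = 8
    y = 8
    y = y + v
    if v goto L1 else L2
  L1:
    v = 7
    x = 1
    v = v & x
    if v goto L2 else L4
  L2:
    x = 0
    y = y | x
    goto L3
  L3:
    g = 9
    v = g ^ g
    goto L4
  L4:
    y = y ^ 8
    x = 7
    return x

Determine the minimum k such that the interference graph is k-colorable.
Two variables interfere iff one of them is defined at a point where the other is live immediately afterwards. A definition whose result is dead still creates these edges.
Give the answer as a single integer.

Answer: 3

Analysis:
Per-block:
  L0 def {v,y} use ∅
  L1 def {v,x} use ∅
  L2 def {x,y} use {y}
  L3 def {g,v} use ∅
  L4 def {x,y} use {y}

Liveness:
  L0 li=∅ lo={y}
  L1 li={y} lo={y}
  L2 li={y} lo={y}
  L3 li={y} lo={y}
  L4 li={y} lo=∅

Interference:
  g↔{y}
  v↔{x,y}
  x↔{v,y}
  y↔{g,v,x}

Chromatic number:
  lower bound: {v,x,y} mutually conflict ⇒ χ ≥ 3
  3-colouring: R0={y}  R1={g,v}  R2={x}
  χ = 3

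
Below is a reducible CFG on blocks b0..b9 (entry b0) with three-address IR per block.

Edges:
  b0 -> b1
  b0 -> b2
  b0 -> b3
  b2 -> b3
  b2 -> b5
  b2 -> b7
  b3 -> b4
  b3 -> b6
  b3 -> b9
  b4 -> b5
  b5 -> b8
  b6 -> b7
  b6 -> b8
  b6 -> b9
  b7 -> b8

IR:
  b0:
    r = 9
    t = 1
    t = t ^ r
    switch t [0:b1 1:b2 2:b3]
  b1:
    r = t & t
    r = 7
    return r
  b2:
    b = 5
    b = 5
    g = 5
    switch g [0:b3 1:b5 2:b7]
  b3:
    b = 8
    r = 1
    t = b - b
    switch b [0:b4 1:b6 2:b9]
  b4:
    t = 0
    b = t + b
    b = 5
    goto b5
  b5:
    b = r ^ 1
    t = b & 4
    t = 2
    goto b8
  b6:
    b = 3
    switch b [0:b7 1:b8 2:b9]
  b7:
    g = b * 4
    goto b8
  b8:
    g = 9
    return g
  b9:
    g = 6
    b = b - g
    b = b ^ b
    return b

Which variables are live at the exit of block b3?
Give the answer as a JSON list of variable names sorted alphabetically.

def/use:
  b0: {r,t} / ∅
  b1: {r} / {t}
  b2: {b,g} / ∅
  b3: {b,r,t} / ∅
  b4: {b,t} / {b}
  b5: {b,t} / {r}
  b6: {b} / ∅
  b7: {g} / {b}
  b8: {g} / ∅
  b9: {b,g} / {b}

Liveness:
  live b0: ∅→{r,t}
  live b1: {t}→∅
  live b2: {r}→{b,r}
  live b3: ∅→{b,r}
  live b4: {b,r}→{r}
  live b5: {r}→∅
  live b6: ∅→{b}
  live b7: {b}→∅
  live b8: ∅→∅
  live b9: {b}→∅

live-out(b3) = ["b", "r"]

Answer: ["b", "r"]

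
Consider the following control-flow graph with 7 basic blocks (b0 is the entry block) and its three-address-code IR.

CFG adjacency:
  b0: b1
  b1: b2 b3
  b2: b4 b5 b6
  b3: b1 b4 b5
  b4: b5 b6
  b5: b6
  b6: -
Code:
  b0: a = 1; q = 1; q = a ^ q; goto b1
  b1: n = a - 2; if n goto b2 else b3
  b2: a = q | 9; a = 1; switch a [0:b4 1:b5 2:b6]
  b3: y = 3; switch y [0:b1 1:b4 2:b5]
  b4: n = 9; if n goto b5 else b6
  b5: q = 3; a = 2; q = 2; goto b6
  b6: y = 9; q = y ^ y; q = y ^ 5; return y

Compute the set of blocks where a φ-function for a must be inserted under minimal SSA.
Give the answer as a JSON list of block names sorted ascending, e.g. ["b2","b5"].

idom tree: b1←b0 b2←b1 b3←b1 b4←b1 b5←b1 b6←b1
Dom at joins:
  b1: preds {b0,b3}: {b0} ∩ {b0,b1,b3} = {b0}; idom=b0
  b4: preds {b2,b3}: {b0,b1,b2} ∩ {b0,b1,b3} = {b0,b1}; idom=b1
  b5: preds {b2,b3,b4}: {b0,b1,b2} ∩ {b0,b1,b3} ∩ {b0,b1,b4} = {b0,b1}; idom=b1
  b6: preds {b2,b4,b5}: {b0,b1,b2} ∩ {b0,b1,b4} ∩ {b0,b1,b5} = {b0,b1}; idom=b1

DF derivation:
  b1←b0: walk · to b0
  b1←b3: walk b3→b1 to b0
  b4←b2: walk b2 to b1
  b4←b3: walk b3 to b1
  b5←b2: walk b2 to b1
  b5←b3: walk b3 to b1
  b5←b4: walk b4 to b1
  b6←b2: walk b2 to b1
  b6←b4: walk b4 to b1
  b6←b5: walk b5 to b1
  b0: DF=∅
  b1: DF={b1}
  b2: DF={b4,b5,b6}
  b3: DF={b1,b4,b5}
  b4: DF={b5,b6}
  b5: DF={b6}
  b6: DF=∅

φ for a: defs {b0,b2,b5}
  DF⁺ = {b4,b5,b6}

Answer: ["b4", "b5", "b6"]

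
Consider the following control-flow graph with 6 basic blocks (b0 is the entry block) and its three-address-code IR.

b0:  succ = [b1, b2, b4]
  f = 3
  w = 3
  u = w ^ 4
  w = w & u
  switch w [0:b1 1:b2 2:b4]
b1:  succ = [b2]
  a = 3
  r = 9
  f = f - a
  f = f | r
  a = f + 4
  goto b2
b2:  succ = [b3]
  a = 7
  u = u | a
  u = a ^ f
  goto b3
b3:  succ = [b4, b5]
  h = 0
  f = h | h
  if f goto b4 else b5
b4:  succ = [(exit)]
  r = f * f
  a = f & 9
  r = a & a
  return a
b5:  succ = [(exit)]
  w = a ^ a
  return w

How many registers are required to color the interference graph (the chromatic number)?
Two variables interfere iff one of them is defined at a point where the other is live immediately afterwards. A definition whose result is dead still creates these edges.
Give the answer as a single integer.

Per-block:
  b0: {f,u,w} / ∅
  b1: {a,f,r} / {f}
  b2: {a,u} / {f,u}
  b3: {f,h} / ∅
  b4: {a,r} / {f}
  b5: {w} / {a}

Live sets:
  live b0: ∅→{f,u}
  live b1: {f,u}→{f,u}
  live b2: {f,u}→{a}
  live b3: {a}→{a,f}
  live b4: {f}→∅
  live b5: {a}→∅

Interference:
  a↔{f,h,r,u}
  f↔{a,r,u,w}
  h↔{a}
  r↔{a,f,u}
  u↔{a,f,r,w}
  w↔{f,u}

Chromatic number:
  {a,f,r,u} pairwise interfere (4-clique) ⇒ χ ≥ 4
  assign a→c0 f→c1 h→c1 r→c3 u→c2 w→c0 — no edge inside a register ⇒ χ ≤ 4
  χ = 4

Answer: 4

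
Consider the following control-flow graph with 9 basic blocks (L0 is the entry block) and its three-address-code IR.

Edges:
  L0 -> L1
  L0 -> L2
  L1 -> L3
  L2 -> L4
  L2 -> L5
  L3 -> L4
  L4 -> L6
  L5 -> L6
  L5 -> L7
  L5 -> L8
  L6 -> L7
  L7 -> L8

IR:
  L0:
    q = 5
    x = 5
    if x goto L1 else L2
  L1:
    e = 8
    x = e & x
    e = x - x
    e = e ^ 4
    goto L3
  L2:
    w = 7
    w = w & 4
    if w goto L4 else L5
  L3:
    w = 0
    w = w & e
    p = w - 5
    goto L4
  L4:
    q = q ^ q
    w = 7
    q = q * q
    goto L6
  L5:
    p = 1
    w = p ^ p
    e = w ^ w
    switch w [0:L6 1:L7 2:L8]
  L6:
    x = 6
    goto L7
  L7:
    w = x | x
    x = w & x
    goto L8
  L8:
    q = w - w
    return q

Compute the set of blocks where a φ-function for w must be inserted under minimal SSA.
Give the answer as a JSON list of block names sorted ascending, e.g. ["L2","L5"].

Answer: ["L4", "L6", "L7", "L8"]

Working:
idom tree: L1←L0 L2←L0 L3←L1 L4←L0 L5←L2 L6←L0 L7←L0 L8←L0
Dom at joins:
  L4: preds {L2,L3}: {L0,L2} ∩ {L0,L1,L3} = {L0}; idom=L0
  L6: preds {L4,L5}: {L0,L4} ∩ {L0,L2,L5} = {L0}; idom=L0
  L7: preds {L5,L6}: {L0,L2,L5} ∩ {L0,L6} = {L0}; idom=L0
  L8: preds {L5,L7}: {L0,L2,L5} ∩ {L0,L7} = {L0}; idom=L0

Frontier:
  L4←L2: walk L2 to L0
  L4←L3: walk L3→L1 to L0
  L6←L4: walk L4 to L0
  L6←L5: walk L5→L2 to L0
  L7←L5: walk L5→L2 to L0
  L7←L6: walk L6 to L0
  L8←L5: walk L5→L2 to L0
  L8←L7: walk L7 to L0
  L0: DF=∅
  L1: DF={L4}
  L2: DF={L4,L6,L7,L8}
  L3: DF={L4}
  L4: DF={L6}
  L5: DF={L6,L7,L8}
  L6: DF={L7}
  L7: DF={L8}
  L8: DF=∅

φ for w: defs {L2,L3,L4,L5,L7}
  DF⁺ = {L4,L6,L7,L8}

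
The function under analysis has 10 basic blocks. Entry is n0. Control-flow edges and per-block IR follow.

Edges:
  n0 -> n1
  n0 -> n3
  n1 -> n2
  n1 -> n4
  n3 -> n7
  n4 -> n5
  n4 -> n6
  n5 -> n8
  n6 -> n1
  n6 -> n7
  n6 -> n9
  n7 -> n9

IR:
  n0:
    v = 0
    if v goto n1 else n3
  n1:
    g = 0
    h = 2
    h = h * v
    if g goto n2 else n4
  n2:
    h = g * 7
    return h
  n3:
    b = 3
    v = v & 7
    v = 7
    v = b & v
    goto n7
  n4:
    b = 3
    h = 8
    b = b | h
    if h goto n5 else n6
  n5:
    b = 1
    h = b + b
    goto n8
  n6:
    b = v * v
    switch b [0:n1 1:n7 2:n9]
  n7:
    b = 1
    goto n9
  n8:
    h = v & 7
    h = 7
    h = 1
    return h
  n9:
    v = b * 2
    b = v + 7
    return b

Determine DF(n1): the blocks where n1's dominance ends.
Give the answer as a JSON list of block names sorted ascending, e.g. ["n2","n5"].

idom tree: n1←n0 n2←n1 n3←n0 n4←n1 n5←n4 n6←n4 n7←n0 n8←n5 n9←n0
Dom at joins:
  n1: preds {n0,n6}: {n0} ∩ {n0,n1,n4,n6} = {n0}; idom=n0
  n7: preds {n3,n6}: {n0,n3} ∩ {n0,n1,n4,n6} = {n0}; idom=n0
  n9: preds {n6,n7}: {n0,n1,n4,n6} ∩ {n0,n7} = {n0}; idom=n0

Frontier:
  n1←n0: walk · to n0
  n1←n6: walk n6→n4→n1 to n0
  n7←n3: walk n3 to n0
  n7←n6: walk n6→n4→n1 to n0
  n9←n6: walk n6→n4→n1 to n0
  n9←n7: walk n7 to n0
  n0 → ∅
  n1 → {n1,n7,n9}
  n2 → ∅
  n3 → {n7}
  n4 → {n1,n7,n9}
  n5 → ∅
  n6 → {n1,n7,n9}
  n7 → {n9}
  n8 → ∅
  n9 → ∅

DF(n1) = ["n1", "n7", "n9"]

Answer: ["n1", "n7", "n9"]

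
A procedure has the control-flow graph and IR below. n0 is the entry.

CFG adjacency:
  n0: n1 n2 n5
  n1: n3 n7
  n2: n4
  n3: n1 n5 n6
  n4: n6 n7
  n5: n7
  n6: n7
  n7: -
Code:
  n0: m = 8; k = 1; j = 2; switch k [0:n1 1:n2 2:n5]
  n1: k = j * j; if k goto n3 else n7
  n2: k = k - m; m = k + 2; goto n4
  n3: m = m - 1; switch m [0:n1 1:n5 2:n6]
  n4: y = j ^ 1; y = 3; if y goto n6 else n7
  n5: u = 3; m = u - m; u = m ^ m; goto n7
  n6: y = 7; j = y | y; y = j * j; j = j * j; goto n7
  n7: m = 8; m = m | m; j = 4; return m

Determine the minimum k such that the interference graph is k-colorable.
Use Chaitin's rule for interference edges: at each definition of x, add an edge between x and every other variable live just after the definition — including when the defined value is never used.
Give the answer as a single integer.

def/use:
  n0: def={j,k,m} ue=∅
  n1: def={k} ue={j}
  n2: def={k,m} ue={k,m}
  n3: def={m} ue={m}
  n4: def={y} ue={j}
  n5: def={m,u} ue={m}
  n6: def={j,y} ue=∅
  n7: def={j,m} ue=∅

Live sets:
  live n0: ∅→{j,k,m}
  live n1: {j,m}→{j,m}
  live n2: {j,k,m}→{j}
  live n3: {j,m}→{j,m}
  live n4: {j}→∅
  live n5: {m}→∅
  live n6: ∅→∅
  live n7: ∅→∅

Interfere edges:
  j↔{k,m,y}
  k↔{j,m}
  m↔{j,k,u}
  u↔{m}
  y↔{j}

Registers:
  clique {j,k,m} ⇒ need ≥ 3
  assign j→r0 k→r2 m→r1 u→r0 y→r1 — no edge inside a register ⇒ χ ≤ 3
  χ = 3

Answer: 3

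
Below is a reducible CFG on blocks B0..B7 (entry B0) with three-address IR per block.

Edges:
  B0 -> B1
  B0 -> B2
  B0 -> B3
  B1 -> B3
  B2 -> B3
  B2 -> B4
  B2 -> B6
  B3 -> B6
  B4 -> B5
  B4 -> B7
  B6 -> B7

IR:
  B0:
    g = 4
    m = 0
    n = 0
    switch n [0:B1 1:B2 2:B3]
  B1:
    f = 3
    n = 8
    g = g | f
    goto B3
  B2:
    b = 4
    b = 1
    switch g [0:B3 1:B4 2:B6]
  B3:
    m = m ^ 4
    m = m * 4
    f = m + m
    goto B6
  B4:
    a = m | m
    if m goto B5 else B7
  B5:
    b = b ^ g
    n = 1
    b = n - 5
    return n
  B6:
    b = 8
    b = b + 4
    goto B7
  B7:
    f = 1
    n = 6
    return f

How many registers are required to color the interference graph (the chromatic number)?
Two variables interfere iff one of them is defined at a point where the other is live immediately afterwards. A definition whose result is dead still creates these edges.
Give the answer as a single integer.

Answer: 4

Working:
def/use:
  B0 def {g,m,n} use ∅
  B1 def {f,g,n} use {g}
  B2 def {b} use {g}
  B3 def {f,m} use {m}
  B4 def {a} use {m}
  B5 def {b,n} use {b,g}
  B6 def {b} use ∅
  B7 def {f,n} use ∅

Liveness:
  B0 li=∅ lo={g,m}
  B1 li={g,m} lo={m}
  B2 li={g,m} lo={b,g,m}
  B3 li={m} lo=∅
  B4 li={b,g,m} lo={b,g}
  B5 li={b,g} lo=∅
  B6 li=∅ lo=∅
  B7 li=∅ lo=∅

Conflict graph:
  a↔{b,g,m}
  b↔{a,g,m,n}
  f↔{g,m,n}
  g↔{a,b,f,m,n}
  m↔{a,b,f,g,n}
  n↔{b,f,g,m}

Chromatic number:
  clique {a,b,g,m} ⇒ need ≥ 4
  assign a→c3 b→c2 f→c2 g→c0 m→c1 n→c3 — no edge inside a register ⇒ χ ≤ 4
  χ = 4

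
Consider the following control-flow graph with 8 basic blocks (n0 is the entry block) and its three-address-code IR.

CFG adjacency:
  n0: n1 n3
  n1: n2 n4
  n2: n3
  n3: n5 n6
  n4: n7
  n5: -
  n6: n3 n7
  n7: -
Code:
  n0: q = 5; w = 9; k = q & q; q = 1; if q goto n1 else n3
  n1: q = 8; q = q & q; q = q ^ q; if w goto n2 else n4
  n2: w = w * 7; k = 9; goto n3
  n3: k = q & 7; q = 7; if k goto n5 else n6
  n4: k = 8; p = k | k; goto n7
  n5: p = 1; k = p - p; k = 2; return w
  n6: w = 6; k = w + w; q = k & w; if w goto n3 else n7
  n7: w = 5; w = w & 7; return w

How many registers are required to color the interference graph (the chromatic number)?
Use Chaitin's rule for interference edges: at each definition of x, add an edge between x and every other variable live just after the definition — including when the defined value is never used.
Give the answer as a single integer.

Block summaries:
  n0: def={k,q,w} ue=∅
  n1: def={q} ue={w}
  n2: def={k,w} ue={w}
  n3: def={k,q} ue={q}
  n4: def={k,p} ue=∅
  n5: def={k,p} ue={w}
  n6: def={k,q,w} ue=∅
  n7: def={w} ue=∅

Live sets:
  live n0: ∅→{q,w}
  live n1: {w}→{q,w}
  live n2: {q,w}→{q,w}
  live n3: {q,w}→{w}
  live n4: ∅→∅
  live n5: {w}→∅
  live n6: ∅→{q,w}
  live n7: ∅→∅

Interfere edges:
  k↔{q,w}
  p↔{w}
  q↔{k,w}
  w↔{k,p,q}

Chromatic number:
  clique {k,q,w} ⇒ need ≥ 3
  assign k→r1 p→r1 q→r2 w→r0 — no edge inside a register ⇒ χ ≤ 3
  χ = 3

Answer: 3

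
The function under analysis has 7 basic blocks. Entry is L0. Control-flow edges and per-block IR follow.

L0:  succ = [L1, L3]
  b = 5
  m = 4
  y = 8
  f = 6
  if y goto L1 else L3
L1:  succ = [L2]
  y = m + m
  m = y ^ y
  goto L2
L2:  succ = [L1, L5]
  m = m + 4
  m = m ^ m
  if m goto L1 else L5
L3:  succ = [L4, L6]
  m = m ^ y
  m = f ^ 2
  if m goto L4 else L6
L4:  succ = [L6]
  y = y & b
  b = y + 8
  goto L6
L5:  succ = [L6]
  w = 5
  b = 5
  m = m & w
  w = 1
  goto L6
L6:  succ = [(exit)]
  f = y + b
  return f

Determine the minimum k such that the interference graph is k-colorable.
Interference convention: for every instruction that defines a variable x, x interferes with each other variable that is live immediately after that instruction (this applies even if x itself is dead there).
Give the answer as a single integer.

Answer: 4

Analysis:
Block summaries:
  L0 def {b,f,m,y} use ∅
  L1 def {m,y} use {m}
  L2 def {m} use {m}
  L3 def {m} use {f,m,y}
  L4 def {b,y} use {b,y}
  L5 def {b,m,w} use {m}
  L6 def {f} use {b,y}

Backward fixpoint:
  L0: in=∅ out={b,f,m,y}
  L1: in={m} out={m,y}
  L2: in={m,y} out={m,y}
  L3: in={b,f,m,y} out={b,y}
  L4: in={b,y} out={b,y}
  L5: in={m,y} out={b,y}
  L6: in={b,y} out=∅

Conflict graph:
  b↔{f,m,w,y}
  f↔{b,m,y}
  m↔{b,f,w,y}
  w↔{b,m,y}
  y↔{b,f,m,w}

Chromatic number:
  {b,f,m,y} pairwise interfere (4-clique) ⇒ χ ≥ 4
  assign b→R0 f→R3 m→R1 w→R3 y→R2 — no edge inside a register ⇒ χ ≤ 4
  χ = 4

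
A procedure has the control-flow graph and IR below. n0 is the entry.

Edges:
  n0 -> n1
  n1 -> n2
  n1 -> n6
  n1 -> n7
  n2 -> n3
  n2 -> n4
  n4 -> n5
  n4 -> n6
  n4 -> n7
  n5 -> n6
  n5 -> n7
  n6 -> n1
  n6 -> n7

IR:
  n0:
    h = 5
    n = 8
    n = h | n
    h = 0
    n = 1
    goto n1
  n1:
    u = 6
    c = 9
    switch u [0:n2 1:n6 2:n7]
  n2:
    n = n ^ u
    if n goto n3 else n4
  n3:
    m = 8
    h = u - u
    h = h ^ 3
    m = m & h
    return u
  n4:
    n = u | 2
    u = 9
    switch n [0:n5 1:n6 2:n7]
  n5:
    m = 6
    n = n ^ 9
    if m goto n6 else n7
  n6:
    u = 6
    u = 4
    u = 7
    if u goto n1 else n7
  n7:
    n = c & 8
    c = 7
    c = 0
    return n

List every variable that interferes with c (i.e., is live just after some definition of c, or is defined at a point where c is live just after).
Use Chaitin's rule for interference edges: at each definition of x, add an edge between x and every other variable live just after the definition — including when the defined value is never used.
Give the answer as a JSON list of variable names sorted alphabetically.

Per-block:
  n0 def {h,n} use ∅
  n1 def {c,u} use ∅
  n2 def {n} use {n,u}
  n3 def {h,m} use {u}
  n4 def {n,u} use {u}
  n5 def {m,n} use {n}
  n6 def {u} use ∅
  n7 def {c,n} use {c}

Live sets:
  n0: in=∅ out={n}
  n1: in={n} out={c,n,u}
  n2: in={c,n,u} out={c,u}
  n3: in={u} out=∅
  n4: in={c,u} out={c,n}
  n5: in={c,n} out={c,n}
  n6: in={c,n} out={c,n}
  n7: in={c} out=∅

Interfere edges:
  c — {m,n,u}
  h — {m,n,u}
  m — {c,h,n,u}
  n — {c,h,m,u}
  u — {c,h,m,n}

N(c) = ["m", "n", "u"]

Answer: ["m", "n", "u"]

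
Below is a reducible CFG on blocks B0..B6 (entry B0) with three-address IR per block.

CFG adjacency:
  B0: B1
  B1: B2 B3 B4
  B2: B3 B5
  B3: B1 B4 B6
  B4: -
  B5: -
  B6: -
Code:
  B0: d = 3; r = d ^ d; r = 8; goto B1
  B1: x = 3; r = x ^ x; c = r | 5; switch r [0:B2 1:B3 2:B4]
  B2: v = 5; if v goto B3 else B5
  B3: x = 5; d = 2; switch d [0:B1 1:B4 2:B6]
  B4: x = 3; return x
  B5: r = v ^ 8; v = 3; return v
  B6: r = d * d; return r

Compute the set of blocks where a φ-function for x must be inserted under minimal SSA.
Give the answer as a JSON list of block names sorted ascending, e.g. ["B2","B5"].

Answer: ["B1", "B4"]

Derivation:
idom tree: B1←B0 B2←B1 B3←B1 B4←B1 B5←B2 B6←B3
Dom at joins:
  B1: preds {B0,B3}: {B0} ∩ {B0,B1,B3} = {B0}; idom=B0
  B3: preds {B1,B2}: {B0,B1} ∩ {B0,B1,B2} = {B0,B1}; idom=B1
  B4: preds {B1,B3}: {B0,B1} ∩ {B0,B1,B3} = {B0,B1}; idom=B1

DF derivation:
  join B1 pred B0: · stop@B0
  join B1 pred B3: B3→B1 stop@B0
  join B3 pred B1: · stop@B1
  join B3 pred B2: B2 stop@B1
  join B4 pred B1: · stop@B1
  join B4 pred B3: B3 stop@B1
  DF(B0)=∅
  DF(B1)={B1}
  DF(B2)={B3}
  DF(B3)={B1,B4}
  DF(B4)=∅
  DF(B5)=∅
  DF(B6)=∅

φ for x: defs {B1,B3,B4}
  DF⁺ = {B1,B4}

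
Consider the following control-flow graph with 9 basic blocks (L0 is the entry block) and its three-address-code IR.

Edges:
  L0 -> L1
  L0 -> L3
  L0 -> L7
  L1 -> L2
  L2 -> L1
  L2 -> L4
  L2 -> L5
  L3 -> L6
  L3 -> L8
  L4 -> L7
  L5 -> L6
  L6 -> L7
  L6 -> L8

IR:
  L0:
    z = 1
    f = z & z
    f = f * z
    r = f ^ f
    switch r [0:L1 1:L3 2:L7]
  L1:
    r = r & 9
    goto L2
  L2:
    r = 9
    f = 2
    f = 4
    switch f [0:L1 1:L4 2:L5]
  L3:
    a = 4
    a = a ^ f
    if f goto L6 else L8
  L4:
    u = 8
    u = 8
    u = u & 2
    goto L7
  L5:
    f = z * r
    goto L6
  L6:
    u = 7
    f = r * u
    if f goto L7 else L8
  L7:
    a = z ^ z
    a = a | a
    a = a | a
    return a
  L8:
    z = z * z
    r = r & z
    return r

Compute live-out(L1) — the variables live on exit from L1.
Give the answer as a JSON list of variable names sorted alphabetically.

Per-block:
  L0: {f,r,z} / ∅
  L1: {r} / {r}
  L2: {f,r} / ∅
  L3: {a} / {f}
  L4: {u} / ∅
  L5: {f} / {r,z}
  L6: {f,u} / {r}
  L7: {a} / {z}
  L8: {r,z} / {r,z}

Backward fixpoint:
  L0: in=∅ out={f,r,z}
  L1: in={r,z} out={z}
  L2: in={z} out={r,z}
  L3: in={f,r,z} out={r,z}
  L4: in={z} out={z}
  L5: in={r,z} out={r,z}
  L6: in={r,z} out={r,z}
  L7: in={z} out=∅
  L8: in={r,z} out=∅

live-out(L1) = ["z"]

Answer: ["z"]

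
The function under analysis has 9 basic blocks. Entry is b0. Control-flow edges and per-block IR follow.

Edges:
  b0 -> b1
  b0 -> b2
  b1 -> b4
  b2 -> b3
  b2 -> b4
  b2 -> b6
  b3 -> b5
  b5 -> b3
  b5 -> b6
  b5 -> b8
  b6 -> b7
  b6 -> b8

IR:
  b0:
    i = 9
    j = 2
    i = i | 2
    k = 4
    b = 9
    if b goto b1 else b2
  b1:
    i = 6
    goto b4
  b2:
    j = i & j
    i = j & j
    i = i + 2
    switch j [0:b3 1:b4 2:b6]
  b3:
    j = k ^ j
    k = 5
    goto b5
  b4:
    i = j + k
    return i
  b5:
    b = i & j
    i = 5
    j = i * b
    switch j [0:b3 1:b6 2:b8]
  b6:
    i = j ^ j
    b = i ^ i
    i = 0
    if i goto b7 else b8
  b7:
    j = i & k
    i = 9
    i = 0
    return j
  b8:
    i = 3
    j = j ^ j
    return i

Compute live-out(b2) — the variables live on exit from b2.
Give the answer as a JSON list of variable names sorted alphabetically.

Answer: ["i", "j", "k"]

Working:
def/use:
  b0: {b,i,j,k} / ∅
  b1: {i} / ∅
  b2: {i,j} / {i,j}
  b3: {j,k} / {j,k}
  b4: {i} / {j,k}
  b5: {b,i,j} / {i,j}
  b6: {b,i} / {j}
  b7: {i,j} / {i,k}
  b8: {i,j} / {j}

Live sets:
  b0: in=∅ out={i,j,k}
  b1: in={j,k} out={j,k}
  b2: in={i,j,k} out={i,j,k}
  b3: in={i,j,k} out={i,j,k}
  b4: in={j,k} out=∅
  b5: in={i,j,k} out={i,j,k}
  b6: in={j,k} out={i,j,k}
  b7: in={i,k} out=∅
  b8: in={j} out=∅

live-out(b2) = ["i", "j", "k"]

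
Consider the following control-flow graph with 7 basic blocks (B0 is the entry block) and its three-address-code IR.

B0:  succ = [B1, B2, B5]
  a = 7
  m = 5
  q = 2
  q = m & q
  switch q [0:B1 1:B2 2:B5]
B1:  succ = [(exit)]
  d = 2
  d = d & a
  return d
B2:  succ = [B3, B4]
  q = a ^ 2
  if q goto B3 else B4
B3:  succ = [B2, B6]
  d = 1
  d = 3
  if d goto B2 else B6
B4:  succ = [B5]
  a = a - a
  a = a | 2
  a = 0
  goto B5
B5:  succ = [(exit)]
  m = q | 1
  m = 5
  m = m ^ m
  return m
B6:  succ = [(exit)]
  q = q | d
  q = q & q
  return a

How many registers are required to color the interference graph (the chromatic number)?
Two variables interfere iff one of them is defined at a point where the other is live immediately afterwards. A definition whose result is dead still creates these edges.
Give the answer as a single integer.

Answer: 3

Analysis:
Block summaries:
  B0 def {a,m,q} use ∅
  B1 def {d} use {a}
  B2 def {q} use {a}
  B3 def {d} use ∅
  B4 def {a} use {a}
  B5 def {m} use {q}
  B6 def {q} use {a,d,q}

Backward fixpoint:
  live B0: ∅→{a,q}
  live B1: {a}→∅
  live B2: {a}→{a,q}
  live B3: {a,q}→{a,d,q}
  live B4: {a,q}→{q}
  live B5: {q}→∅
  live B6: {a,d,q}→∅

Interfere edges:
  a — {d,m,q}
  d — {a,q}
  m — {a,q}
  q — {a,d,m}

Chromatic number:
  lower bound: {a,d,q} mutually conflict ⇒ χ ≥ 3
  3-colouring: R0={a}  R1={q}  R2={d,m}
  χ = 3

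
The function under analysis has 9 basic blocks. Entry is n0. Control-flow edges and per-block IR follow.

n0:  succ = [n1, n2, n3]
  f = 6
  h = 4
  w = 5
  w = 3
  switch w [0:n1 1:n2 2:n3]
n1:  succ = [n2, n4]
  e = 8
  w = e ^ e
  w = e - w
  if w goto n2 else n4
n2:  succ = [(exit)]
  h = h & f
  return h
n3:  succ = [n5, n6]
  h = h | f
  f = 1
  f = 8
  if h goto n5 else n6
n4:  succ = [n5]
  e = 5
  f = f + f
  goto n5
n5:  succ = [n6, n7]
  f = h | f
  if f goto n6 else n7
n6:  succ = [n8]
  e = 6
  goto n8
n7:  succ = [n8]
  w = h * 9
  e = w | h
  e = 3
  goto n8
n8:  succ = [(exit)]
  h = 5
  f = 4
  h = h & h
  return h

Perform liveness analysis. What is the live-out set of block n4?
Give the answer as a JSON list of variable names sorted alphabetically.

Answer: ["f", "h"]

Analysis:
Per-block:
  n0: def={f,h,w} ue=∅
  n1: def={e,w} ue=∅
  n2: def={h} ue={f,h}
  n3: def={f,h} ue={f,h}
  n4: def={e,f} ue={f}
  n5: def={f} ue={f,h}
  n6: def={e} ue=∅
  n7: def={e,w} ue={h}
  n8: def={f,h} ue=∅

Backward fixpoint:
  live n0: ∅→{f,h}
  live n1: {f,h}→{f,h}
  live n2: {f,h}→∅
  live n3: {f,h}→{f,h}
  live n4: {f,h}→{f,h}
  live n5: {f,h}→{h}
  live n6: ∅→∅
  live n7: {h}→∅
  live n8: ∅→∅

live-out(n4) = ["f", "h"]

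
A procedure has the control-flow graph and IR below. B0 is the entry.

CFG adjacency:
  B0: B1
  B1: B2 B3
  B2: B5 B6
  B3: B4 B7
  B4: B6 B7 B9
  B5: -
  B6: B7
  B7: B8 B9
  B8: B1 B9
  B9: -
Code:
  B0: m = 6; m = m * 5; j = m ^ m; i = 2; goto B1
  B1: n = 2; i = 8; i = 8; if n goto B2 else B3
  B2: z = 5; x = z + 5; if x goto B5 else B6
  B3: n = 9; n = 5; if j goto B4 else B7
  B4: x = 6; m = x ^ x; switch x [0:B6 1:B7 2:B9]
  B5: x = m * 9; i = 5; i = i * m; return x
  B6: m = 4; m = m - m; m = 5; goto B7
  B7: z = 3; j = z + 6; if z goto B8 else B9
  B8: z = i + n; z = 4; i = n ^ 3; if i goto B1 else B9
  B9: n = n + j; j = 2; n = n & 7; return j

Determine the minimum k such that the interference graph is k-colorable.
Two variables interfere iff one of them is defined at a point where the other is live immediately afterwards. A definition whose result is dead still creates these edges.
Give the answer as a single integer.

Answer: 5

Derivation:
Per-block:
  B0: def={i,j,m} ue=∅
  B1: def={i,n} ue=∅
  B2: def={x,z} ue=∅
  B3: def={n} ue={j}
  B4: def={m,x} ue=∅
  B5: def={i,x} ue={m}
  B6: def={m} ue=∅
  B7: def={j,z} ue=∅
  B8: def={i,z} ue={i,n}
  B9: def={j,n} ue={j,n}

Backward fixpoint:
  live B0: ∅→{j,m}
  live B1: {j,m}→{i,j,m,n}
  live B2: {i,m,n}→{i,m,n}
  live B3: {i,j,m}→{i,j,m,n}
  live B4: {i,j,n}→{i,j,m,n}
  live B5: {m}→∅
  live B6: {i,n}→{i,m,n}
  live B7: {i,m,n}→{i,j,m,n}
  live B8: {i,j,m,n}→{j,m,n}
  live B9: {j,n}→∅

Conflict graph:
  i: {j,m,n,x,z}
  j: {i,m,n,x,z}
  m: {i,j,n,x,z}
  n: {i,j,m,x,z}
  x: {i,j,m,n}
  z: {i,j,m,n}

Colouring:
  {i,j,m,n,x} pairwise interfere (5-clique) ⇒ χ ≥ 5
  assign i→c0 j→c1 m→c2 n→c3 x→c4 z→c4 — no edge inside a register ⇒ χ ≤ 5
  χ = 5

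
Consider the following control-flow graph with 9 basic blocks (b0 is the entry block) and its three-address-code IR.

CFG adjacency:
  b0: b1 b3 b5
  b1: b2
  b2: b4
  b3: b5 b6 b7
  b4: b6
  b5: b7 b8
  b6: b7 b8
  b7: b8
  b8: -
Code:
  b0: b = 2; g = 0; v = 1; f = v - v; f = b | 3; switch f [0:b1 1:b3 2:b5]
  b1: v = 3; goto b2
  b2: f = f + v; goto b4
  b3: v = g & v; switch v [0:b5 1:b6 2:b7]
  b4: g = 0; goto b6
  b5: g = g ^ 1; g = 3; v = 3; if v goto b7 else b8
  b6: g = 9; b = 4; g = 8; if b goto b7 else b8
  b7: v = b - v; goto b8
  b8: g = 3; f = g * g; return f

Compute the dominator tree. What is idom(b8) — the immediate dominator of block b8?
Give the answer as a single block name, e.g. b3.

Answer: b0

Working:
idom tree: b1←b0 b2←b1 b3←b0 b4←b2 b5←b0 b6←b0 b7←b0 b8←b0
Dom∩ at merges:
  b5: preds {b0,b3}: {b0} ∩ {b0,b3} = {b0}; idom=b0
  b6: preds {b3,b4}: {b0,b3} ∩ {b0,b1,b2,b4} = {b0}; idom=b0
  b7: preds {b3,b5,b6}: {b0,b3} ∩ {b0,b5} ∩ {b0,b6} = {b0}; idom=b0
  b8: preds {b5,b6,b7}: {b0,b5} ∩ {b0,b6} ∩ {b0,b7} = {b0}; idom=b0

idom(b8) = b0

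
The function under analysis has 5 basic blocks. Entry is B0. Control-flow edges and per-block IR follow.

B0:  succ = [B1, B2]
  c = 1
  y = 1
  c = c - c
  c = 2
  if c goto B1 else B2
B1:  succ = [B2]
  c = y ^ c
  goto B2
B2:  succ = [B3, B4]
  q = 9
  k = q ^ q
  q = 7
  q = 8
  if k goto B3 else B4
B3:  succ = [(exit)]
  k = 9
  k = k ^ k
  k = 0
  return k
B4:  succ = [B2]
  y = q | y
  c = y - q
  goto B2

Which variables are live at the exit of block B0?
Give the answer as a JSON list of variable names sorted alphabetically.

def/use:
  B0: def={c,y} ue=∅
  B1: def={c} ue={c,y}
  B2: def={k,q} ue=∅
  B3: def={k} ue=∅
  B4: def={c,y} ue={q,y}

Liveness:
  B0 li=∅ lo={c,y}
  B1 li={c,y} lo={y}
  B2 li={y} lo={q,y}
  B3 li=∅ lo=∅
  B4 li={q,y} lo={y}

live-out(B0) = ["c", "y"]

Answer: ["c", "y"]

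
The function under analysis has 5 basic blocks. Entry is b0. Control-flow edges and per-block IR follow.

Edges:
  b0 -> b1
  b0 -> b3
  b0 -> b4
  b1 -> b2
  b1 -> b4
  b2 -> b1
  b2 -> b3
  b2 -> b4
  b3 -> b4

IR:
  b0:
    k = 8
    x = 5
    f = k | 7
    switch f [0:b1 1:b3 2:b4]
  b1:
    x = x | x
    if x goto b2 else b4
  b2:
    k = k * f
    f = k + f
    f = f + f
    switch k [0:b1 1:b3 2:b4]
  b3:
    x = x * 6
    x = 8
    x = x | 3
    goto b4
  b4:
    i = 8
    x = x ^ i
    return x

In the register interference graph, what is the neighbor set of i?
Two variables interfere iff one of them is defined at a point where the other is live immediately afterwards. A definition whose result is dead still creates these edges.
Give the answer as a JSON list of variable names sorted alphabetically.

Answer: ["x"]

Analysis:
Block summaries:
  b0: {f,k,x} / ∅
  b1: {x} / {x}
  b2: {f,k} / {f,k}
  b3: {x} / {x}
  b4: {i,x} / {x}

Backward fixpoint:
  live b0: ∅→{f,k,x}
  live b1: {f,k,x}→{f,k,x}
  live b2: {f,k,x}→{f,k,x}
  live b3: {x}→{x}
  live b4: {x}→∅

Interfere edges:
  f↔{k,x}
  i↔{x}
  k↔{f,x}
  x↔{f,i,k}

N(i) = ["x"]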